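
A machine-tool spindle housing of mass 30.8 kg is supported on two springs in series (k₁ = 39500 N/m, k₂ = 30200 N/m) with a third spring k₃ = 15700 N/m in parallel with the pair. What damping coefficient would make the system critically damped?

Series pair: k_s = k₁k₂/(k₁+k₂) = (39500)(30200)/(39500 + 30200) = 17110 N/m. In parallel with k₃: k_eq = 17110 + 15700 = 32810 N/m.
c_c = 2√(k_eq·m) = 2√(32810 × 30.8) = 2 × 1005 = 2011 N·s/m.

2010 N·s/m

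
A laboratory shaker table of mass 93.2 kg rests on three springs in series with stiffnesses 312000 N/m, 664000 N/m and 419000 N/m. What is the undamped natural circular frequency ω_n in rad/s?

38.9 rad/s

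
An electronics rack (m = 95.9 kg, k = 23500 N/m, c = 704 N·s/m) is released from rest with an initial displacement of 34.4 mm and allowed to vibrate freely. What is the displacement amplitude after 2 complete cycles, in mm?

1.66 mm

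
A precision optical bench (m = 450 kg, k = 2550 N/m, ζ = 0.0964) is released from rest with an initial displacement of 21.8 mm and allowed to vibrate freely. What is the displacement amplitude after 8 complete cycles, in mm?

0.168 mm

Logarithmic decrement δ = 2πζ/√(1 − ζ²) = 2π × 0.09640/√(1 − 0.00929) = 0.6085.
After n cycles, x_n/x₀ = e^(−nδ), so x_8 = 21.8 × e^(−8 × 0.6085) = 21.8 × 0.007687 = 0.1676 mm.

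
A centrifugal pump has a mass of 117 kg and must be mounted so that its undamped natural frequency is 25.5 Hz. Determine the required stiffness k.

ω_n = 2πf_n = 2π × 25.5 = 160.2 rad/s.
k = m·ω_n² = 117 × 160.2² = 117 × 25670 = 3003000 N/m.

3000000 N/m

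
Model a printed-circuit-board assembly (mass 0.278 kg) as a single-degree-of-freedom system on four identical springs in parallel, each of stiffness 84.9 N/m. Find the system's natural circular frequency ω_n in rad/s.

Parallel springs add: k_eq = 4 × 84.9 = 339.6 N/m.
ω_n = √(k_eq/m) = √(339.6/0.278) = √1222 = 34.95 rad/s.

35.0 rad/s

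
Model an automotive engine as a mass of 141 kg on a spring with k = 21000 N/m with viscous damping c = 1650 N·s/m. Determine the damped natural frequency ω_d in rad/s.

ω_n = √(k/m) = √(21000/141) = 12.20 rad/s.
Critical damping c_c = 2√(k·m) = 2√(21000 × 141) = 3442 N·s/m, so ζ = c/c_c = 1650/3442 = 0.4794.
ω_d = ω_n√(1 − ζ²) = 12.20 × √(1 − 0.230) = 10.71 rad/s.

10.7 rad/s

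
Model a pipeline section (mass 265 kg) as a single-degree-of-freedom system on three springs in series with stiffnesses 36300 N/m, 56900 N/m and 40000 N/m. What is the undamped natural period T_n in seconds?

0.857 s

Series springs: 1/k_eq = 1/36300 + 1/56900 + 1/40000 = 7.012×10^-5, so k_eq = 14260 N/m.
ω_n = √(k_eq/m) = √(14260/265) = √53.81 = 7.336 rad/s.
T_n = 2π/ω_n = 6.283/7.336 = 0.8565 s.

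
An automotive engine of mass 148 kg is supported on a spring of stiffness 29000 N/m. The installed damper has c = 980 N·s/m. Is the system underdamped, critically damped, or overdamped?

c_c = 2√(k·m) = 4143 N·s/m; ζ = c/c_c = 980/4143 = 0.237.
Since ζ < 1 the system is underdamped.

underdamped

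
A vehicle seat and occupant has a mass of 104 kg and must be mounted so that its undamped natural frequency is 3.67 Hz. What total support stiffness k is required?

55300 N/m

ω_n = 2πf_n = 2π × 3.67 = 23.06 rad/s.
k = m·ω_n² = 104 × 23.06² = 104 × 531.7 = 55300 N/m.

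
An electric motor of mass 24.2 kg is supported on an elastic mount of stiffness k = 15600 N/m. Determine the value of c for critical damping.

1230 N·s/m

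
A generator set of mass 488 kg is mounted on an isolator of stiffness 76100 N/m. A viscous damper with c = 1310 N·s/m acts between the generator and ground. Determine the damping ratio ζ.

0.107

ω_n = √(k/m) = √(76100/488) = 12.49 rad/s.
Critical damping c_c = 2√(k·m) = 2√(76100 × 488) = 12190 N·s/m, so ζ = c/c_c = 1310/12190 = 0.1075.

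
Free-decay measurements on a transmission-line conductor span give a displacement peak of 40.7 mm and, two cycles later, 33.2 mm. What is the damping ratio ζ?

Logarithmic decrement δ = (1/n)·ln(x₀/x_n) = (1/2)·ln(40.7/33.2) = (1/2)·ln(1.226) = 0.1018.
ζ = δ/√(4π² + δ²) = 0.1018/√(39.48 + 0.0104) = 0.1018/6.284 = 0.01621.

0.0162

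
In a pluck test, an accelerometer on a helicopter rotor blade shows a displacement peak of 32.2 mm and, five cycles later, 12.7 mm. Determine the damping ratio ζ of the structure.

0.0296

Logarithmic decrement δ = (1/n)·ln(x₀/x_n) = (1/5)·ln(32.2/12.7) = (1/5)·ln(2.535) = 0.1861.
ζ = δ/√(4π² + δ²) = 0.1861/√(39.48 + 0.0346) = 0.1861/6.286 = 0.02960.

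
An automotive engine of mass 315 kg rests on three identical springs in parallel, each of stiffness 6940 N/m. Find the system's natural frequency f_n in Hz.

Parallel springs add: k_eq = 3 × 6940 = 20820 N/m.
ω_n = √(k_eq/m) = √(20820/315) = √66.10 = 8.130 rad/s.
f_n = ω_n/(2π) = 8.130/6.283 = 1.294 Hz.

1.29 Hz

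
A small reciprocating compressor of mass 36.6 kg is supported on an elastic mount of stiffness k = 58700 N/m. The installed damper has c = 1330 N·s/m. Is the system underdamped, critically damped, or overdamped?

underdamped

c_c = 2√(k·m) = 2931 N·s/m; ζ = c/c_c = 1330/2931 = 0.454.
Since ζ < 1 the system is underdamped.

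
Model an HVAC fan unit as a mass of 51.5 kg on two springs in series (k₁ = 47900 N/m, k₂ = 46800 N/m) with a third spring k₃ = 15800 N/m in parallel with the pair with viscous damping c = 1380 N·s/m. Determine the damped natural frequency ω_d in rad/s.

24.2 rad/s

Series pair: k_s = k₁k₂/(k₁+k₂) = (47900)(46800)/(47900 + 46800) = 23670 N/m. In parallel with k₃: k_eq = 23670 + 15800 = 39470 N/m.
ω_n = √(k_eq/m) = √(39470/51.5) = 27.68 rad/s.
Critical damping c_c = 2√(k_eq·m) = 2√(39470 × 51.5) = 2852 N·s/m, so ζ = c/c_c = 1380/2852 = 0.4840.
ω_d = ω_n√(1 − ζ²) = 27.68 × √(1 − 0.234) = 24.23 rad/s.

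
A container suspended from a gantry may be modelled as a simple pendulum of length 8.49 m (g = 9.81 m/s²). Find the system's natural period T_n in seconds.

For a simple pendulum ω_n = √(g/L) = √(9.81/8.49) = √1.155 = 1.075 rad/s.
T_n = 2π/ω_n = 6.283/1.075 = 5.845 s.

5.85 s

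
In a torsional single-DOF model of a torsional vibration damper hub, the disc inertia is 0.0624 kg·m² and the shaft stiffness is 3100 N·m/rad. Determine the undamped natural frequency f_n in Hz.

35.5 Hz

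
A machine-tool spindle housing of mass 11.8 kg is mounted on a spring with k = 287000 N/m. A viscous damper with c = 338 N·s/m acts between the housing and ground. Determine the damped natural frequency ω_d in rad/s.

ω_n = √(k/m) = √(287000/11.8) = 156.0 rad/s.
Critical damping c_c = 2√(k·m) = 2√(287000 × 11.8) = 3681 N·s/m, so ζ = c/c_c = 338/3681 = 0.09183.
ω_d = ω_n√(1 − ζ²) = 156.0 × √(1 − 0.00843) = 155.3 rad/s.

155 rad/s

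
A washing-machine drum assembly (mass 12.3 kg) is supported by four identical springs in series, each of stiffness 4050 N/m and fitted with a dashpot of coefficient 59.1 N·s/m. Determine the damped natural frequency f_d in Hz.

1.39 Hz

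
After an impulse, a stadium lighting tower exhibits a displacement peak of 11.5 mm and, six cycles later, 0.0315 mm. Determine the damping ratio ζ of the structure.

0.155

Logarithmic decrement δ = (1/n)·ln(x₀/x_n) = (1/6)·ln(11.5/0.0315) = (1/6)·ln(365.1) = 0.9834.
ζ = δ/√(4π² + δ²) = 0.9834/√(39.48 + 0.967) = 0.9834/6.360 = 0.1546.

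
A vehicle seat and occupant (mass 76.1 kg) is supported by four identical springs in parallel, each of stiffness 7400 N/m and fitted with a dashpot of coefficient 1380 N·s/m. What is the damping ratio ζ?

0.460

Parallel springs add: k_eq = 4 × 7400 = 29600 N/m.
ω_n = √(k_eq/m) = √(29600/76.1) = 19.72 rad/s.
Critical damping c_c = 2√(k_eq·m) = 2√(29600 × 76.1) = 3002 N·s/m, so ζ = c/c_c = 1380/3002 = 0.4597.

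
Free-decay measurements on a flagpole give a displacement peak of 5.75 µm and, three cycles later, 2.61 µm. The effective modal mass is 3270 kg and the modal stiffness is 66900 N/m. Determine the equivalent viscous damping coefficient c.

Logarithmic decrement δ = (1/n)·ln(x₀/x_n) = (1/3)·ln(5.75/2.61) = (1/3)·ln(2.203) = 0.2633.
ζ = δ/√(4π² + δ²) = 0.2633/√(39.48 + 0.0693) = 0.2633/6.289 = 0.04187.
c = ζ · 2√(km) = 0.04187 × 2√(66900 × 3270) = 0.04187 × 29580 = 1238 N·s/m.

1240 N·s/m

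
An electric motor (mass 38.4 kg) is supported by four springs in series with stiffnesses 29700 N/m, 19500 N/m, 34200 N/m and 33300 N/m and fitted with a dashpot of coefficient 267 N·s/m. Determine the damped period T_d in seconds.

Series springs: 1/k_eq = 1/29700 + 1/19500 + 1/34200 + 1/33300 = 0.0001442, so k_eq = 6934 N/m.
ω_n = √(k_eq/m) = √(6934/38.4) = 13.44 rad/s.
Critical damping c_c = 2√(k_eq·m) = 2√(6934 × 38.4) = 1032 N·s/m, so ζ = c/c_c = 267/1032 = 0.2587.
ω_d = ω_n√(1 − ζ²) = 13.44 × √(1 − 0.0669) = 12.98 rad/s.
T_d = 2π/ω_d = 0.4841 s.

0.484 s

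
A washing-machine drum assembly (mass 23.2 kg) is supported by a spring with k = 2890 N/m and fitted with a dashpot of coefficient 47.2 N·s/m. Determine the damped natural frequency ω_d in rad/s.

11.1 rad/s

ω_n = √(k/m) = √(2890/23.2) = 11.16 rad/s.
Critical damping c_c = 2√(k·m) = 2√(2890 × 23.2) = 517.9 N·s/m, so ζ = c/c_c = 47.2/517.9 = 0.09114.
ω_d = ω_n√(1 − ζ²) = 11.16 × √(1 − 0.00831) = 11.11 rad/s.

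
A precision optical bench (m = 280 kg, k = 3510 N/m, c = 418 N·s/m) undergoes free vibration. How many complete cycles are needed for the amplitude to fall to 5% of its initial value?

3 cycles

ζ = c/(2√(km)) = 418/(2√(3510 × 280)) = 418/1983 = 0.2108.
Logarithmic decrement δ = 2πζ/√(1 − ζ²) = 2π × 0.2108/√(1 − 0.0444) = 1.355.
x_n/x₀ = e^(−nδ) ≤ 0.05; take ln: n ≥ ln(1/0.05)/δ = 2.996/1.355 = 2.211.
So 3 complete cycles are required.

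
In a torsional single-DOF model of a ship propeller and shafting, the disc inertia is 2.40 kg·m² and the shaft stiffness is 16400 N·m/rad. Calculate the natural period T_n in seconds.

ω_n = √(k_t/J) = √(16400/2.40) = √6833 = 82.66 rad/s.
T_n = 2π/ω_n = 6.283/82.66 = 0.07601 s.

0.0760 s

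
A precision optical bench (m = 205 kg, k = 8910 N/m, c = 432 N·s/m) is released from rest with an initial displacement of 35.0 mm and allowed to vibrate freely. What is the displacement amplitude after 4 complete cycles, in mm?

0.598 mm

ζ = c/(2√(km)) = 432/(2√(8910 × 205)) = 432/2703 = 0.1598.
Logarithmic decrement δ = 2πζ/√(1 − ζ²) = 2π × 0.1598/√(1 − 0.0255) = 1.017.
After n cycles, x_n/x₀ = e^(−nδ), so x_4 = 35.0 × e^(−4 × 1.017) = 35.0 × 0.01709 = 0.5983 mm.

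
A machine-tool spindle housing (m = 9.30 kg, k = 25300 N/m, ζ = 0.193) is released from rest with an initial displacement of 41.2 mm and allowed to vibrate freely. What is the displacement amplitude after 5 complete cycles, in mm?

Logarithmic decrement δ = 2πζ/√(1 − ζ²) = 2π × 0.1930/√(1 − 0.0372) = 1.236.
After n cycles, x_n/x₀ = e^(−nδ), so x_5 = 41.2 × e^(−5 × 1.236) = 41.2 × 0.002072 = 0.08535 mm.

0.0853 mm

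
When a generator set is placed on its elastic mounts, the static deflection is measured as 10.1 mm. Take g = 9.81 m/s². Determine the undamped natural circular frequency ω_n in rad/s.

ω_n = √(g/δ_st) = √(9.81/0.0101) = √971.3 = 31.17 rad/s.

31.2 rad/s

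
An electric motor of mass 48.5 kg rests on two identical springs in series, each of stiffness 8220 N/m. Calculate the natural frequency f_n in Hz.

Series springs: 1/k_eq = 2/8220, so k_eq = 8220/2 = 4110 N/m.
ω_n = √(k_eq/m) = √(4110/48.5) = √84.74 = 9.206 rad/s.
f_n = ω_n/(2π) = 9.206/6.283 = 1.465 Hz.

1.47 Hz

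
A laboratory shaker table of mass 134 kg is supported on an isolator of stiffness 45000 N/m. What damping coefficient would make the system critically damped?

4910 N·s/m

c_c = 2√(k·m) = 2√(45000 × 134) = 2 × 2456 = 4911 N·s/m.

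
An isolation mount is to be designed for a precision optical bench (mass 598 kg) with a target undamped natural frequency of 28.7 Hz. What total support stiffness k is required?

19400000 N/m

ω_n = 2πf_n = 2π × 28.7 = 180.3 rad/s.
k = m·ω_n² = 598 × 180.3² = 598 × 32520 = 19450000 N/m.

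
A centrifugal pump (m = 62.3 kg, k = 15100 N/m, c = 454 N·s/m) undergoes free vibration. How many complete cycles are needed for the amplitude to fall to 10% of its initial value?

2 cycles

ζ = c/(2√(km)) = 454/(2√(15100 × 62.3)) = 454/1940 = 0.2340.
Logarithmic decrement δ = 2πζ/√(1 − ζ²) = 2π × 0.2340/√(1 − 0.0548) = 1.513.
x_n/x₀ = e^(−nδ) ≤ 0.1; take ln: n ≥ ln(1/0.1)/δ = 2.303/1.513 = 1.522.
So 2 complete cycles are required.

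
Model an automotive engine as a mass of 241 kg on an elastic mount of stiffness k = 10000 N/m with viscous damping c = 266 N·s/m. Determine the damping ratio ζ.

0.0857

ω_n = √(k/m) = √(10000/241) = 6.442 rad/s.
Critical damping c_c = 2√(k·m) = 2√(10000 × 241) = 3105 N·s/m, so ζ = c/c_c = 266/3105 = 0.08567.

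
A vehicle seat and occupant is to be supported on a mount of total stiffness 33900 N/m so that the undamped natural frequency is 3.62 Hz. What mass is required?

ω_n = 2πf_n = 2π × 3.62 = 22.75 rad/s.
m = k/ω_n² = 33900/22.75² = 33900/517.3 = 65.53 kg.

65.5 kg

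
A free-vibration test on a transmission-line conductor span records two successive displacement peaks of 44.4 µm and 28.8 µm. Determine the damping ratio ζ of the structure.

Logarithmic decrement δ = (1/n)·ln(x₀/x_n) = (1/1)·ln(44.4/28.8) = (1/1)·ln(1.542) = 0.4329.
ζ = δ/√(4π² + δ²) = 0.4329/√(39.48 + 0.187) = 0.4329/6.298 = 0.06873.

0.0687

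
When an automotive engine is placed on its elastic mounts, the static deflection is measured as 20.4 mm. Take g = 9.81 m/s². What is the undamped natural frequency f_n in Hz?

3.49 Hz

ω_n = √(g/δ_st) = √(9.81/0.0204) = √480.9 = 21.93 rad/s.
f_n = ω_n/(2π) = 21.93/6.283 = 3.490 Hz.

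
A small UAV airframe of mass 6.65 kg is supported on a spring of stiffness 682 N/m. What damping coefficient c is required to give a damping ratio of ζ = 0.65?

c_c = 2√(k·m) = 2√(682.0 × 6.65) = 134.7 N·s/m.
c = ζ·c_c = 0.65 × 134.7 = 87.55 N·s/m.

87.5 N·s/m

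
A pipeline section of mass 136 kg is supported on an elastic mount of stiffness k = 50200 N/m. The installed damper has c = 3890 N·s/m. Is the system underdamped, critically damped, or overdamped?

underdamped

c_c = 2√(k·m) = 5226 N·s/m; ζ = c/c_c = 3890/5226 = 0.744.
Since ζ < 1 the system is underdamped.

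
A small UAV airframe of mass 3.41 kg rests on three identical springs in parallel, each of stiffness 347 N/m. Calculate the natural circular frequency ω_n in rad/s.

17.5 rad/s

Parallel springs add: k_eq = 3 × 347 = 1041 N/m.
ω_n = √(k_eq/m) = √(1041/3.41) = √305.3 = 17.47 rad/s.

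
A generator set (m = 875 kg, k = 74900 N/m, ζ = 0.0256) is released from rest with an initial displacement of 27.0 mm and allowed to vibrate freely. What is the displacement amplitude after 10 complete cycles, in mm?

5.40 mm

Logarithmic decrement δ = 2πζ/√(1 − ζ²) = 2π × 0.02560/√(1 − 0.000655) = 0.1609.
After n cycles, x_n/x₀ = e^(−nδ), so x_10 = 27.0 × e^(−10 × 0.1609) = 27.0 × 0.2001 = 5.402 mm.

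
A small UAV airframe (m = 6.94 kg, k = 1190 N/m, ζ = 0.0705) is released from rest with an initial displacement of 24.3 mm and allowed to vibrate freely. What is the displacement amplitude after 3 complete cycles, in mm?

Logarithmic decrement δ = 2πζ/√(1 − ζ²) = 2π × 0.07050/√(1 − 0.00497) = 0.4441.
After n cycles, x_n/x₀ = e^(−nδ), so x_3 = 24.3 × e^(−3 × 0.4441) = 24.3 × 0.2639 = 6.413 mm.

6.41 mm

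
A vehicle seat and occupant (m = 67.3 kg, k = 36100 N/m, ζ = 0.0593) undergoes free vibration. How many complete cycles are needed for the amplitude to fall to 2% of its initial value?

11 cycles

Logarithmic decrement δ = 2πζ/√(1 − ζ²) = 2π × 0.05930/√(1 − 0.00352) = 0.3732.
x_n/x₀ = e^(−nδ) ≤ 0.02; take ln: n ≥ ln(1/0.02)/δ = 3.912/0.3732 = 10.48.
So 11 complete cycles are required.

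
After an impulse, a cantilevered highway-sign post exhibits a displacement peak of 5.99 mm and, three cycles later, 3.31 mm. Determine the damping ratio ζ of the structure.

Logarithmic decrement δ = (1/n)·ln(x₀/x_n) = (1/3)·ln(5.99/3.31) = (1/3)·ln(1.810) = 0.1977.
ζ = δ/√(4π² + δ²) = 0.1977/√(39.48 + 0.0391) = 0.1977/6.286 = 0.03145.

0.0315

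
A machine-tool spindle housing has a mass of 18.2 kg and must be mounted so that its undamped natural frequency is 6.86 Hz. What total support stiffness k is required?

ω_n = 2πf_n = 2π × 6.86 = 43.10 rad/s.
k = m·ω_n² = 18.2 × 43.10² = 18.2 × 1858 = 33810 N/m.

33800 N/m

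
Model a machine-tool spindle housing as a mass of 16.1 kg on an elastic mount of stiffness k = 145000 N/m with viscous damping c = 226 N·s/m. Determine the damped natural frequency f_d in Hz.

15.1 Hz

ω_n = √(k/m) = √(145000/16.1) = 94.90 rad/s.
Critical damping c_c = 2√(k·m) = 2√(145000 × 16.1) = 3056 N·s/m, so ζ = c/c_c = 226/3056 = 0.07396.
ω_d = ω_n√(1 − ζ²) = 94.90 × √(1 − 0.00547) = 94.64 rad/s.
f_d = ω_d/(2π) = 15.06 Hz.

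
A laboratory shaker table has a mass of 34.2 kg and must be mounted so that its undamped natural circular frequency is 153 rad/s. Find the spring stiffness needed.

801000 N/m

k = m·ω_n² = 34.2 × 153.0² = 34.2 × 23410 = 800600 N/m.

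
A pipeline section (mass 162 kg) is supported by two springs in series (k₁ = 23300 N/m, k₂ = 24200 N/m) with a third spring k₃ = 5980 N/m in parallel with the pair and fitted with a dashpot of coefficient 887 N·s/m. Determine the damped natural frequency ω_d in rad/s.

10.1 rad/s

Series pair: k_s = k₁k₂/(k₁+k₂) = (23300)(24200)/(23300 + 24200) = 11870 N/m. In parallel with k₃: k_eq = 11870 + 5980 = 17850 N/m.
ω_n = √(k_eq/m) = √(17850/162) = 10.50 rad/s.
Critical damping c_c = 2√(k_eq·m) = 2√(17850 × 162) = 3401 N·s/m, so ζ = c/c_c = 887/3401 = 0.2608.
ω_d = ω_n√(1 − ζ²) = 10.50 × √(1 − 0.0680) = 10.13 rad/s.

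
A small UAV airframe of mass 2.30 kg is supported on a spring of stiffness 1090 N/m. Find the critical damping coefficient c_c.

c_c = 2√(k·m) = 2√(1090 × 2.30) = 2 × 50.07 = 100.1 N·s/m.

100 N·s/m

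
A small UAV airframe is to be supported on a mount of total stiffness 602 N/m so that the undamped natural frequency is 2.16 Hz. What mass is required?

3.27 kg

ω_n = 2πf_n = 2π × 2.16 = 13.57 rad/s.
m = k/ω_n² = 602/13.57² = 602/184.2 = 3.268 kg.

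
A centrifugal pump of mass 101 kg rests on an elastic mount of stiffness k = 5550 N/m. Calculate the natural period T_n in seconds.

ω_n = √(k/m) = √(5550/101) = √54.95 = 7.413 rad/s.
T_n = 2π/ω_n = 6.283/7.413 = 0.8476 s.

0.848 s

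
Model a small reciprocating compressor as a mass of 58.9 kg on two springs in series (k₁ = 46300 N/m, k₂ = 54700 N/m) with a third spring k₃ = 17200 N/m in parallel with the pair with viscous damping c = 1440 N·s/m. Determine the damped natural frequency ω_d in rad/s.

23.8 rad/s

Series pair: k_s = k₁k₂/(k₁+k₂) = (46300)(54700)/(46300 + 54700) = 25080 N/m. In parallel with k₃: k_eq = 25080 + 17200 = 42280 N/m.
ω_n = √(k_eq/m) = √(42280/58.9) = 26.79 rad/s.
Critical damping c_c = 2√(k_eq·m) = 2√(42280 × 58.9) = 3156 N·s/m, so ζ = c/c_c = 1440/3156 = 0.4563.
ω_d = ω_n√(1 − ζ²) = 26.79 × √(1 − 0.208) = 23.84 rad/s.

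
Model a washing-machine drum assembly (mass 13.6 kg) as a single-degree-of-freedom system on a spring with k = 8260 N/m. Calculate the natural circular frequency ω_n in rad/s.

24.6 rad/s

ω_n = √(k/m) = √(8260/13.6) = √607.4 = 24.64 rad/s.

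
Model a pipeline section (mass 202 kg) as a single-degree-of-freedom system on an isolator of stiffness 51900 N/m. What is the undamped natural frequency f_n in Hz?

ω_n = √(k/m) = √(51900/202) = √256.9 = 16.03 rad/s.
f_n = ω_n/(2π) = 16.03/6.283 = 2.551 Hz.

2.55 Hz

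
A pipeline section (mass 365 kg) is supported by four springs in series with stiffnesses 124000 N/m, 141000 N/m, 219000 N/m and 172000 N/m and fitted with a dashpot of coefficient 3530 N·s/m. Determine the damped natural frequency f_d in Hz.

1.46 Hz

Series springs: 1/k_eq = 1/124000 + 1/141000 + 1/219000 + 1/172000 = 2.554×10^-5, so k_eq = 39160 N/m.
ω_n = √(k_eq/m) = √(39160/365) = 10.36 rad/s.
Critical damping c_c = 2√(k_eq·m) = 2√(39160 × 365) = 7561 N·s/m, so ζ = c/c_c = 3530/7561 = 0.4669.
ω_d = ω_n√(1 − ζ²) = 10.36 × √(1 − 0.218) = 9.160 rad/s.
f_d = ω_d/(2π) = 1.458 Hz.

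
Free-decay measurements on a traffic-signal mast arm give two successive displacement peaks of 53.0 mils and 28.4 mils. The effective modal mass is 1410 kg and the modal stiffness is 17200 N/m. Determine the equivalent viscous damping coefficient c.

Logarithmic decrement δ = (1/n)·ln(x₀/x_n) = (1/1)·ln(53.0/28.4) = (1/1)·ln(1.866) = 0.6239.
ζ = δ/√(4π² + δ²) = 0.6239/√(39.48 + 0.389) = 0.6239/6.314 = 0.09881.
c = ζ · 2√(km) = 0.09881 × 2√(17200 × 1410) = 0.09881 × 9849 = 973.2 N·s/m.

973 N·s/m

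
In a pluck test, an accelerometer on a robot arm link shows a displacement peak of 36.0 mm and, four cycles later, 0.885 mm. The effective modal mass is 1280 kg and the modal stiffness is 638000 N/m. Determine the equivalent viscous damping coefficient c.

Logarithmic decrement δ = (1/n)·ln(x₀/x_n) = (1/4)·ln(36.0/0.885) = (1/4)·ln(40.68) = 0.9264.
ζ = δ/√(4π² + δ²) = 0.9264/√(39.48 + 0.858) = 0.9264/6.351 = 0.1459.
c = ζ · 2√(km) = 0.1459 × 2√(638000 × 1280) = 0.1459 × 57150 = 8337 N·s/m.

8340 N·s/m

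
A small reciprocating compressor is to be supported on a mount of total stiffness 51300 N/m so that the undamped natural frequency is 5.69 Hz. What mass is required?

40.1 kg

ω_n = 2πf_n = 2π × 5.69 = 35.75 rad/s.
m = k/ω_n² = 51300/35.75² = 51300/1278 = 40.14 kg.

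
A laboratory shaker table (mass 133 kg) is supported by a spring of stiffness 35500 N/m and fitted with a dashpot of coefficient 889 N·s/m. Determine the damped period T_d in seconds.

0.393 s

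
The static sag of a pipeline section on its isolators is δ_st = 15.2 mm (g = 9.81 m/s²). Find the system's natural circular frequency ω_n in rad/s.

ω_n = √(g/δ_st) = √(9.81/0.0152) = √645.4 = 25.40 rad/s.

25.4 rad/s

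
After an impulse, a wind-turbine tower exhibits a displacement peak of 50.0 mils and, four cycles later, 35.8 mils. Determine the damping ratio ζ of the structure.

Logarithmic decrement δ = (1/n)·ln(x₀/x_n) = (1/4)·ln(50.0/35.8) = (1/4)·ln(1.397) = 0.08352.
ζ = δ/√(4π² + δ²) = 0.08352/√(39.48 + 0.00698) = 0.08352/6.284 = 0.01329.

0.0133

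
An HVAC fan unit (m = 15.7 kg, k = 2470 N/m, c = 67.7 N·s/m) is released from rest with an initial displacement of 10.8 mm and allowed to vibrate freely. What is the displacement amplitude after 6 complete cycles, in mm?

ζ = c/(2√(km)) = 67.7/(2√(2470 × 15.7)) = 67.7/393.8 = 0.1719.
Logarithmic decrement δ = 2πζ/√(1 − ζ²) = 2π × 0.1719/√(1 − 0.0295) = 1.096.
After n cycles, x_n/x₀ = e^(−nδ), so x_6 = 10.8 × e^(−6 × 1.096) = 10.8 × 0.001390 = 0.01502 mm.

0.0150 mm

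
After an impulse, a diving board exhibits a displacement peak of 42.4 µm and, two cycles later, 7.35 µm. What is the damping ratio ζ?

0.138

Logarithmic decrement δ = (1/n)·ln(x₀/x_n) = (1/2)·ln(42.4/7.35) = (1/2)·ln(5.769) = 0.8762.
ζ = δ/√(4π² + δ²) = 0.8762/√(39.48 + 0.768) = 0.8762/6.344 = 0.1381.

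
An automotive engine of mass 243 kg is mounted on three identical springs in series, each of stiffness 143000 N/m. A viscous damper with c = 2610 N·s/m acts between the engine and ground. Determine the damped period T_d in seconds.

Series springs: 1/k_eq = 3/143000, so k_eq = 143000/3 = 47670 N/m.
ω_n = √(k_eq/m) = √(47670/243) = 14.01 rad/s.
Critical damping c_c = 2√(k_eq·m) = 2√(47670 × 243) = 6807 N·s/m, so ζ = c/c_c = 2610/6807 = 0.3834.
ω_d = ω_n√(1 − ζ²) = 14.01 × √(1 − 0.147) = 12.94 rad/s.
T_d = 2π/ω_d = 0.4857 s.

0.486 s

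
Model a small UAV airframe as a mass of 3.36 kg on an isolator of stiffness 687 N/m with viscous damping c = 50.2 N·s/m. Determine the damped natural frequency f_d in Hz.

ω_n = √(k/m) = √(687.0/3.36) = 14.30 rad/s.
Critical damping c_c = 2√(k·m) = 2√(687.0 × 3.36) = 96.09 N·s/m, so ζ = c/c_c = 50.2/96.09 = 0.5224.
ω_d = ω_n√(1 − ζ²) = 14.30 × √(1 − 0.273) = 12.19 rad/s.
f_d = ω_d/(2π) = 1.941 Hz.

1.94 Hz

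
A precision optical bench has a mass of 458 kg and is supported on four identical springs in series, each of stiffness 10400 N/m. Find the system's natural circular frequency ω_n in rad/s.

Series springs: 1/k_eq = 4/10400, so k_eq = 10400/4 = 2600 N/m.
ω_n = √(k_eq/m) = √(2600/458) = √5.677 = 2.383 rad/s.

2.38 rad/s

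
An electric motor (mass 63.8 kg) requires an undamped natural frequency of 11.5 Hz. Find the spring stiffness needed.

333000 N/m

ω_n = 2πf_n = 2π × 11.5 = 72.26 rad/s.
k = m·ω_n² = 63.8 × 72.26² = 63.8 × 5221 = 333100 N/m.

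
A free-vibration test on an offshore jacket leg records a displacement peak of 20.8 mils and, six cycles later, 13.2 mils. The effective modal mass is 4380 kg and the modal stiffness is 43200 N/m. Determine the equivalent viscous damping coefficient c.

Logarithmic decrement δ = (1/n)·ln(x₀/x_n) = (1/6)·ln(20.8/13.2) = (1/6)·ln(1.576) = 0.07579.
ζ = δ/√(4π² + δ²) = 0.07579/√(39.48 + 0.00574) = 0.07579/6.284 = 0.01206.
c = ζ · 2√(km) = 0.01206 × 2√(43200 × 4380) = 0.01206 × 27510 = 331.8 N·s/m.

332 N·s/m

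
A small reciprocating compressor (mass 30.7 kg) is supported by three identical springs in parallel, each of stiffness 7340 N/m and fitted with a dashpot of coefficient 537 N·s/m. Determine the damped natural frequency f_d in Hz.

4.03 Hz

Parallel springs add: k_eq = 3 × 7340 = 22020 N/m.
ω_n = √(k_eq/m) = √(22020/30.7) = 26.78 rad/s.
Critical damping c_c = 2√(k_eq·m) = 2√(22020 × 30.7) = 1644 N·s/m, so ζ = c/c_c = 537/1644 = 0.3266.
ω_d = ω_n√(1 − ζ²) = 26.78 × √(1 − 0.107) = 25.31 rad/s.
f_d = ω_d/(2π) = 4.029 Hz.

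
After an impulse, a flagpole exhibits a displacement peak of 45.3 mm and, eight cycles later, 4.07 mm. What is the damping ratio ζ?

Logarithmic decrement δ = (1/n)·ln(x₀/x_n) = (1/8)·ln(45.3/4.07) = (1/8)·ln(11.13) = 0.3012.
ζ = δ/√(4π² + δ²) = 0.3012/√(39.48 + 0.0907) = 0.3012/6.290 = 0.04788.

0.0479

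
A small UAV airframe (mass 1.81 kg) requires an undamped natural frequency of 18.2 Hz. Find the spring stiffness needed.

23700 N/m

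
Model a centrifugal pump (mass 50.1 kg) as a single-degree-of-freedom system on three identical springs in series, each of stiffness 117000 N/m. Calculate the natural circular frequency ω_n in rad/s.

27.9 rad/s

Series springs: 1/k_eq = 3/117000, so k_eq = 117000/3 = 39000 N/m.
ω_n = √(k_eq/m) = √(39000/50.1) = √778.4 = 27.90 rad/s.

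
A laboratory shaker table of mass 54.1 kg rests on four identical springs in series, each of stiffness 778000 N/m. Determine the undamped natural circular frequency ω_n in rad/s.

Series springs: 1/k_eq = 4/778000, so k_eq = 778000/4 = 194500 N/m.
ω_n = √(k_eq/m) = √(194500/54.1) = √3595 = 59.96 rad/s.

60.0 rad/s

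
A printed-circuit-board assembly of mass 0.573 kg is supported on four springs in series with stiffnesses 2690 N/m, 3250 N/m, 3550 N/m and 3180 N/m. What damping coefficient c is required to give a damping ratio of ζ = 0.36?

15.3 N·s/m

Series springs: 1/k_eq = 1/2690 + 1/3250 + 1/3550 + 1/3180 = 0.001276, so k_eq = 783.9 N/m.
c_c = 2√(k_eq·m) = 2√(783.9 × 0.573) = 42.39 N·s/m.
c = ζ·c_c = 0.36 × 42.39 = 15.26 N·s/m.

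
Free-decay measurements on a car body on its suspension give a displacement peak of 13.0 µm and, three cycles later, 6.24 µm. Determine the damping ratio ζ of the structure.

Logarithmic decrement δ = (1/n)·ln(x₀/x_n) = (1/3)·ln(13.0/6.24) = (1/3)·ln(2.083) = 0.2447.
ζ = δ/√(4π² + δ²) = 0.2447/√(39.48 + 0.0599) = 0.2447/6.288 = 0.03891.

0.0389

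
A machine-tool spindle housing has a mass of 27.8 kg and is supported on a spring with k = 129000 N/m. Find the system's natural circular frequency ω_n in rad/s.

68.1 rad/s

ω_n = √(k/m) = √(129000/27.8) = √4640 = 68.12 rad/s.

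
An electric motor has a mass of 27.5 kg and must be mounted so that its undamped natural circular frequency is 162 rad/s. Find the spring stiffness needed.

722000 N/m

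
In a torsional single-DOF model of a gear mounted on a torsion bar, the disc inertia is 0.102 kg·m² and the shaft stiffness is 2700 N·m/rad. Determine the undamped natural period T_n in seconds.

ω_n = √(k_t/J) = √(2700/0.102) = √26470 = 162.7 rad/s.
T_n = 2π/ω_n = 6.283/162.7 = 0.03862 s.

0.0386 s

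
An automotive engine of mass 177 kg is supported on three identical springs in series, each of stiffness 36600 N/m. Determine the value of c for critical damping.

2940 N·s/m

Series springs: 1/k_eq = 3/36600, so k_eq = 36600/3 = 12200 N/m.
c_c = 2√(k_eq·m) = 2√(12200 × 177) = 2 × 1469 = 2939 N·s/m.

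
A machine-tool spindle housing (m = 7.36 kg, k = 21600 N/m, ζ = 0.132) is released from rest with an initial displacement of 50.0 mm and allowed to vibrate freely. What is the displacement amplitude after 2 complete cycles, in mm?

9.38 mm

Logarithmic decrement δ = 2πζ/√(1 − ζ²) = 2π × 0.1320/√(1 − 0.0174) = 0.8367.
After n cycles, x_n/x₀ = e^(−nδ), so x_2 = 50.0 × e^(−2 × 0.8367) = 50.0 × 0.1876 = 9.380 mm.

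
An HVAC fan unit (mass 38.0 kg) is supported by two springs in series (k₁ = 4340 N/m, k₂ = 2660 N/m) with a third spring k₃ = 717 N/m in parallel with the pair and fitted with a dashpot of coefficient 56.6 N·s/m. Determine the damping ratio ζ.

Series pair: k_s = k₁k₂/(k₁+k₂) = (4340)(2660)/(4340 + 2660) = 1649 N/m. In parallel with k₃: k_eq = 1649 + 717 = 2366 N/m.
ω_n = √(k_eq/m) = √(2366/38.0) = 7.891 rad/s.
Critical damping c_c = 2√(k_eq·m) = 2√(2366 × 38.0) = 599.7 N·s/m, so ζ = c/c_c = 56.6/599.7 = 0.09438.

0.0944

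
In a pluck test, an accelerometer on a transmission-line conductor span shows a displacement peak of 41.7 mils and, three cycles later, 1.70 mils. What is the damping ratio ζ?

0.167

Logarithmic decrement δ = (1/n)·ln(x₀/x_n) = (1/3)·ln(41.7/1.70) = (1/3)·ln(24.53) = 1.067.
ζ = δ/√(4π² + δ²) = 1.067/√(39.48 + 1.14) = 1.067/6.373 = 0.1674.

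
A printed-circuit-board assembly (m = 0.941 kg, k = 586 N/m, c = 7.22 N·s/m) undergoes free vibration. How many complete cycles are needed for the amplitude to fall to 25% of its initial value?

ζ = c/(2√(km)) = 7.22/(2√(586 × 0.941)) = 7.22/46.96 = 0.1537.
Logarithmic decrement δ = 2πζ/√(1 − ζ²) = 2π × 0.1537/√(1 − 0.0236) = 0.9775.
x_n/x₀ = e^(−nδ) ≤ 0.25; take ln: n ≥ ln(1/0.25)/δ = 1.386/0.9775 = 1.418.
So 2 complete cycles are required.

2 cycles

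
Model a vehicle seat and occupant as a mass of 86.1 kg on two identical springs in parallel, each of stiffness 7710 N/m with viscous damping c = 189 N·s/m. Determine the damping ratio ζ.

Parallel springs add: k_eq = 2 × 7710 = 15420 N/m.
ω_n = √(k_eq/m) = √(15420/86.1) = 13.38 rad/s.
Critical damping c_c = 2√(k_eq·m) = 2√(15420 × 86.1) = 2304 N·s/m, so ζ = c/c_c = 189/2304 = 0.08201.

0.0820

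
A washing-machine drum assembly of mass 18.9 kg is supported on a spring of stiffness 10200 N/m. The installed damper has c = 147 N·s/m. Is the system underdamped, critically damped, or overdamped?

underdamped

c_c = 2√(k·m) = 878.1 N·s/m; ζ = c/c_c = 147/878.1 = 0.167.
Since ζ < 1 the system is underdamped.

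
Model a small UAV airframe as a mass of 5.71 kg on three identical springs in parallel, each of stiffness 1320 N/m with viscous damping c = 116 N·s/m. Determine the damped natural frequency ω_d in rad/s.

Parallel springs add: k_eq = 3 × 1320 = 3960 N/m.
ω_n = √(k_eq/m) = √(3960/5.71) = 26.33 rad/s.
Critical damping c_c = 2√(k_eq·m) = 2√(3960 × 5.71) = 300.7 N·s/m, so ζ = c/c_c = 116/300.7 = 0.3857.
ω_d = ω_n√(1 − ζ²) = 26.33 × √(1 − 0.149) = 24.30 rad/s.

24.3 rad/s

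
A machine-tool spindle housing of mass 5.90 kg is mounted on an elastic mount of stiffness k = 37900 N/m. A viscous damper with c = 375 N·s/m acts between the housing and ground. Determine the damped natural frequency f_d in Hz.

ω_n = √(k/m) = √(37900/5.90) = 80.15 rad/s.
Critical damping c_c = 2√(k·m) = 2√(37900 × 5.90) = 945.7 N·s/m, so ζ = c/c_c = 375/945.7 = 0.3965.
ω_d = ω_n√(1 − ζ²) = 80.15 × √(1 − 0.157) = 73.58 rad/s.
f_d = ω_d/(2π) = 11.71 Hz.

11.7 Hz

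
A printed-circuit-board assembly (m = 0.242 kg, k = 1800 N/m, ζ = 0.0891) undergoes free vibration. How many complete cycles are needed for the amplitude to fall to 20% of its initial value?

Logarithmic decrement δ = 2πζ/√(1 − ζ²) = 2π × 0.08910/√(1 − 0.00794) = 0.5621.
x_n/x₀ = e^(−nδ) ≤ 0.2; take ln: n ≥ ln(1/0.2)/δ = 1.609/0.5621 = 2.863.
So 3 complete cycles are required.

3 cycles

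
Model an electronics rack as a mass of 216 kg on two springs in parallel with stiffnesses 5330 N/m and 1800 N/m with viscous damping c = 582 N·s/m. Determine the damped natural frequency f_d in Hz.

0.889 Hz

Parallel springs add: k_eq = 5330 + 1800 = 7130 N/m.
ω_n = √(k_eq/m) = √(7130/216) = 5.745 rad/s.
Critical damping c_c = 2√(k_eq·m) = 2√(7130 × 216) = 2482 N·s/m, so ζ = c/c_c = 582/2482 = 0.2345.
ω_d = ω_n√(1 − ζ²) = 5.745 × √(1 − 0.0550) = 5.585 rad/s.
f_d = ω_d/(2π) = 0.8889 Hz.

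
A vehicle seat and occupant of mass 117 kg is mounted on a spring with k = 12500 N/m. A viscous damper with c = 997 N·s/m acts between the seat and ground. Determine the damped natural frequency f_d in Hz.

ω_n = √(k/m) = √(12500/117) = 10.34 rad/s.
Critical damping c_c = 2√(k·m) = 2√(12500 × 117) = 2419 N·s/m, so ζ = c/c_c = 997/2419 = 0.4122.
ω_d = ω_n√(1 − ζ²) = 10.34 × √(1 − 0.170) = 9.417 rad/s.
f_d = ω_d/(2π) = 1.499 Hz.

1.50 Hz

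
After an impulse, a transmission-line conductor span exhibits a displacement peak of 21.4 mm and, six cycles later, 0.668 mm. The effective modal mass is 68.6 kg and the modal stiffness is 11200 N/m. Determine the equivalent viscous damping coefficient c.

Logarithmic decrement δ = (1/n)·ln(x₀/x_n) = (1/6)·ln(21.4/0.668) = (1/6)·ln(32.04) = 0.5778.
ζ = δ/√(4π² + δ²) = 0.5778/√(39.48 + 0.334) = 0.5778/6.310 = 0.09157.
c = ζ · 2√(km) = 0.09157 × 2√(11200 × 68.6) = 0.09157 × 1753 = 160.5 N·s/m.

161 N·s/m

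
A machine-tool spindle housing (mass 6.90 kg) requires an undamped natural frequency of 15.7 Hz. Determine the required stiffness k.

ω_n = 2πf_n = 2π × 15.7 = 98.65 rad/s.
k = m·ω_n² = 6.90 × 98.65² = 6.90 × 9731 = 67140 N/m.

67100 N/m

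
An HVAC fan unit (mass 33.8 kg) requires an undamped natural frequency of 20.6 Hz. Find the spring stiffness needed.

566000 N/m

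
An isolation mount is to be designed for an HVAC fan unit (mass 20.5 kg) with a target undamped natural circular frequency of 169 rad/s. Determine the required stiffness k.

586000 N/m

k = m·ω_n² = 20.5 × 169.0² = 20.5 × 28560 = 585500 N/m.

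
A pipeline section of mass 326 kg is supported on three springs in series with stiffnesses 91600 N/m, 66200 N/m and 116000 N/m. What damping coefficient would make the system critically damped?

6140 N·s/m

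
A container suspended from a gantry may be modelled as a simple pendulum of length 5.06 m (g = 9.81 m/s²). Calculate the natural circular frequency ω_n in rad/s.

For a simple pendulum ω_n = √(g/L) = √(9.81/5.06) = √1.939 = 1.392 rad/s.

1.39 rad/s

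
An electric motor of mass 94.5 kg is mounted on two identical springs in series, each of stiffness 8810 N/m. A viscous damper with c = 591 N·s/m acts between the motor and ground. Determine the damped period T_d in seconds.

1.04 s

Series springs: 1/k_eq = 2/8810, so k_eq = 8810/2 = 4405 N/m.
ω_n = √(k_eq/m) = √(4405/94.5) = 6.827 rad/s.
Critical damping c_c = 2√(k_eq·m) = 2√(4405 × 94.5) = 1290 N·s/m, so ζ = c/c_c = 591/1290 = 0.4580.
ω_d = ω_n√(1 − ζ²) = 6.827 × √(1 − 0.210) = 6.069 rad/s.
T_d = 2π/ω_d = 1.035 s.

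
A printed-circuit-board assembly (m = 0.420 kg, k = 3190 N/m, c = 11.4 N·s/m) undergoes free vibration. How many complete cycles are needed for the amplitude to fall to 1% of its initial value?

ζ = c/(2√(km)) = 11.4/(2√(3190 × 0.420)) = 11.4/73.21 = 0.1557.
Logarithmic decrement δ = 2πζ/√(1 − ζ²) = 2π × 0.1557/√(1 − 0.0242) = 0.9905.
x_n/x₀ = e^(−nδ) ≤ 0.01; take ln: n ≥ ln(1/0.01)/δ = 4.605/0.9905 = 4.649.
So 5 complete cycles are required.

5 cycles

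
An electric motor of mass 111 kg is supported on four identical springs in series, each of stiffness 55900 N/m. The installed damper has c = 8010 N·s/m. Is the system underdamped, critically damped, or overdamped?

overdamped

Series springs: 1/k_eq = 4/55900, so k_eq = 55900/4 = 13980 N/m.
c_c = 2√(k_eq·m) = 2491 N·s/m; ζ = c/c_c = 8010/2491 = 3.22.
Since ζ > 1 the system is overdamped.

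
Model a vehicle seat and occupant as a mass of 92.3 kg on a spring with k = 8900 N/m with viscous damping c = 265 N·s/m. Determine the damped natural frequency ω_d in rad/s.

9.71 rad/s

ω_n = √(k/m) = √(8900/92.3) = 9.820 rad/s.
Critical damping c_c = 2√(k·m) = 2√(8900 × 92.3) = 1813 N·s/m, so ζ = c/c_c = 265/1813 = 0.1462.
ω_d = ω_n√(1 − ζ²) = 9.820 × √(1 − 0.0214) = 9.714 rad/s.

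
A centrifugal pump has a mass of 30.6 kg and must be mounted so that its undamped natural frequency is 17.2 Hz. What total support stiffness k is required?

357000 N/m

ω_n = 2πf_n = 2π × 17.2 = 108.1 rad/s.
k = m·ω_n² = 30.6 × 108.1² = 30.6 × 11680 = 357400 N/m.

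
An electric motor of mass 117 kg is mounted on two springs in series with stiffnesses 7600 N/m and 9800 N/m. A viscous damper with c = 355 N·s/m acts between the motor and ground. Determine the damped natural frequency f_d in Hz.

Series springs: 1/k_eq = 1/7600 + 1/9800 = 0.0002336, so k_eq = 4280 N/m.
ω_n = √(k_eq/m) = √(4280/117) = 6.049 rad/s.
Critical damping c_c = 2√(k_eq·m) = 2√(4280 × 117) = 1415 N·s/m, so ζ = c/c_c = 355/1415 = 0.2508.
ω_d = ω_n√(1 − ζ²) = 6.049 × √(1 − 0.0629) = 5.855 rad/s.
f_d = ω_d/(2π) = 0.9319 Hz.

0.932 Hz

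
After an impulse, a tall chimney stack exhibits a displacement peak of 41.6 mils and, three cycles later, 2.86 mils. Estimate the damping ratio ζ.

Logarithmic decrement δ = (1/n)·ln(x₀/x_n) = (1/3)·ln(41.6/2.86) = (1/3)·ln(14.55) = 0.8924.
ζ = δ/√(4π² + δ²) = 0.8924/√(39.48 + 0.796) = 0.8924/6.346 = 0.1406.

0.141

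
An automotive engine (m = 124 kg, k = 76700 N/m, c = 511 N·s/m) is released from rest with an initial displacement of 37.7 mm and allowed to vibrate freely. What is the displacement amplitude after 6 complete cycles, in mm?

ζ = c/(2√(km)) = 511/(2√(76700 × 124)) = 511/6168 = 0.08285.
Logarithmic decrement δ = 2πζ/√(1 − ζ²) = 2π × 0.08285/√(1 − 0.00686) = 0.5223.
After n cycles, x_n/x₀ = e^(−nδ), so x_6 = 37.7 × e^(−6 × 0.5223) = 37.7 × 0.04354 = 1.641 mm.

1.64 mm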